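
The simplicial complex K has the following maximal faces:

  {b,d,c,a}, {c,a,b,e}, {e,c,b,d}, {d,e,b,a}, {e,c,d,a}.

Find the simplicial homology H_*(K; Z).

Fix the vertex order a < b < c < d < e and write every simplex with vertices in increasing order. Then dim K = 3 and the simplices of K are:

  0-simplices (5): a, b, c, d, e
  1-simplices (10): ab, ac, ad, ae, bc, bd, be, cd, ce, de
  2-simplices (10): abc, abd, abe, acd, ace, ade, bcd, bce, bde, cde
  3-simplices (5): abcd, abce, abde, acde, bcde

Hence C_0 ≅ Z^5, C_1 ≅ Z^10, C_2 ≅ Z^10, C_3 ≅ Z^5.

The boundary map ∂_1: C_1 → C_0 maps an edge to its endpoints' difference, ∂[p,q] = q − p. For instance
  ∂ce = e − c.
This gives a 5×10 integer matrix of rank 4; reducing to Smith normal form yields diagonal entries (1,1,1,1).

∂_2: C_2 → C_1 sends each 2-simplex [p,q,r] to [q,r] − [p,r] + [p,q]. For instance
  ∂ade = de − ae + ad,
  ∂bde = de − be + bd.
The resulting 10×10 matrix has rank 6, and its Smith normal form has invariant factors (1,1,1,1,1,1).

Boundary ∂_3: C_3 → C_2 sends each 3-simplex σ to the alternating sum Σ_i (−1)^i (σ with its i-th vertex removed). For instance
  ∂abde = bde − ade + abe − abd,
  ∂abcd = bcd − acd + abd − abc.
This gives a 10×5 integer matrix of rank 4; reducing to Smith normal form yields diagonal entries (1,1,1,1).

From H_k ≅ ker(∂_k) / im(∂_{k+1}) we obtain:

  H_0: rank C_0 − rank ∂_1 = 5 − 4 = 1, and the invariant factors of ∂_1 are all 1, so H_0 ≅ Z.
  H_1: rank ker ∂_1 − rank ∂_2 = (10 − 4) − 6 = 0, and the invariant factors of ∂_2 are all 1, so H_1 ≅ 0.
  H_2: rank ker ∂_2 − rank ∂_3 = (10 − 6) − 4 = 0, and the invariant factors of ∂_3 are all 1, so H_2 ≅ 0.
  H_3: rank ker ∂_3 − rank ∂_4 = (5 − 4) − 0 = 1, and there is no ∂_4, so H_3 ≅ Z.

As a check, the Euler characteristic is 5 − 10 + 10 − 5 = 0, which agrees with 1 − 0 + 0 − 1 = 0.

H_0 ≅ Z,  H_1 = 0,  H_2 = 0,  H_3 ≅ Z.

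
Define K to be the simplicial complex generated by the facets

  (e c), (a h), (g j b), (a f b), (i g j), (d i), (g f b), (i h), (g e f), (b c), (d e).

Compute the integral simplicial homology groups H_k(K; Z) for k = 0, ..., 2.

H_0 = Z,  H_1 = Z^3,  H_2 = 0.

K has 10 vertices, 17 edges, 5 triangles.
rank ∂_0 = 0, rank ∂_1 = 9 ⇒ b_0 = 10 − 0 − 9 = 1; all invariant factors of ∂_1 are 1 so no torsion. So H_0 ≅ Z.
rank ∂_1 = 9, rank ∂_2 = 5 ⇒ b_1 = 17 − 9 − 5 = 3; all invariant factors of ∂_2 are 1 so no torsion. So H_1 ≅ Z^3.
rank ∂_2 = 5, rank ∂_3 = 0 ⇒ b_2 = 5 − 5 − 0 = 0. So H_2 ≅ 0.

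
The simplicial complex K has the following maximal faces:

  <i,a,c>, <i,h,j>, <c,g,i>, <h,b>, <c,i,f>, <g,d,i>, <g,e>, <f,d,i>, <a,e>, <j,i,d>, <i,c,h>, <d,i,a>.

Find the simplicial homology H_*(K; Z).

H_0 = Z,  H_1 = Z,  H_2 = 0.

We work with the vertex ordering a < b < c < d < e < f < g < h < i < j. The simplices of K, each written with vertices in increasing order, are:

  0-simplices (10): a, b, c, d, e, f, g, h, i, j
  1-simplices (19): ac, ad, ae, ai, bh, cf, cg, ch, ci, df, dg, di, dj, eg, fi, gi, hi, hj, ij
  2-simplices (9): aci, adi, cfi, cgi, chi, dfi, dgi, dij, hij

Hence C_0 ≅ Z^10, C_1 ≅ Z^19, C_2 ≅ Z^9.

Boundary ∂_1: C_1 → C_0 maps an edge to its endpoints' difference, ∂[p,q] = q − p.
The 10×19 boundary matrix has rank 9 and Smith normal form diag(1,1,1,1,1,1,1,1,1).

∂_2: C_2 → C_1 sends each 2-simplex [p,q,r] to [q,r] − [p,r] + [p,q]. For instance
  ∂chi = hi − ci + ch,
  ∂cfi = fi − ci + cf.
The resulting 19×9 matrix has rank 9, and its Smith normal form has invariant factors (1,1,1,1,1,1,1,1,1).

Reading off H_k = ker ∂_k / im ∂_{k+1}:

  H_0: rank C_0 − rank ∂_1 = 10 − 9 = 1, and the invariant factors of ∂_1 are all 1, so H_0 ≅ Z.
  H_1: rank ker ∂_1 − rank ∂_2 = (19 − 9) − 9 = 1, and the invariant factors of ∂_2 are all 1, so H_1 ≅ Z.
  H_2: rank ker ∂_2 − rank ∂_3 = (9 − 9) − 0 = 0, and there is no ∂_3, so H_2 ≅ 0.

As a check, the Euler characteristic is 10 − 19 + 9 = 0, which agrees with 1 − 1 + 0 = 0.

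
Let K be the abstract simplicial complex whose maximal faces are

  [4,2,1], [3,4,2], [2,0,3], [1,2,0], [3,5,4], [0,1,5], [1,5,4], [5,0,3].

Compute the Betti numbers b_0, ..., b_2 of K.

Fix the vertex order 0 < 1 < 2 < 3 < 4 < 5 and write every simplex with vertices in increasing order. Then dim K = 2 and the simplices of K are:

  0-simplices (6): [0], [1], [2], [3], [4], [5]
  1-simplices (12): [0,1], [0,2], [0,3], [0,5], [1,2], [1,4], [1,5], [2,3], [2,4], [3,4], [3,5], [4,5]
  2-simplices (8): [0,1,2], [0,1,5], [0,2,3], [0,3,5], [1,2,4], [1,4,5], [2,3,4], [3,4,5]

so the chain groups are C_0 ≅ Z^6, C_1 ≅ Z^12, C_2 ≅ Z^8.

∂_1: C_1 → C_0 is given by ∂[p,q] = [q] − [p]. For instance
  ∂[1,4] = [4] − [1].
This gives a 6×12 integer matrix of rank 5; reducing to Smith normal form yields diagonal entries (1,1,1,1,1).

Boundary ∂_2: C_2 → C_1 maps a triangle to the signed sum of its edges. For instance
  ∂[0,3,5] = [3,5] − [0,5] + [0,3],
  ∂[0,1,5] = [1,5] − [0,5] + [0,1].
The resulting 12×8 matrix has rank 7, and its Smith normal form has invariant factors (1,1,1,1,1,1,1).

Computing H_k = (kernel of ∂_k) / (image of ∂_{k+1}):

  H_0: rank C_0 − rank ∂_1 = 6 − 5 = 1, and the invariant factors of ∂_1 are all 1, so H_0 = Z.
  H_1: rank ker ∂_1 − rank ∂_2 = (12 − 5) − 7 = 0, and the invariant factors of ∂_2 are all 1, so H_1 = 0.
  H_2: rank ker ∂_2 − rank ∂_3 = (8 − 7) − 0 = 1, and there is no ∂_3, so H_2 = Z.

(K is a triangulation of the 2-sphere S^2.)

Hence the Betti numbers are b_0 = 1, b_1 = 0, b_2 = 1.

b_0 = 1, b_1 = 0, b_2 = 1.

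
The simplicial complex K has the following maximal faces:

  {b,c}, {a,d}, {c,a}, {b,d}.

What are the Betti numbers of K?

We work with the vertex ordering a < b < c < d. The simplices of K, each written with vertices in increasing order, are:

  0-simplices (4): a, b, c, d
  1-simplices (4): ac, ad, bc, bd

giving chain groups C_0 ≅ Z^4, C_1 ≅ Z^4.

The boundary map ∂_1: C_1 → C_0 sends each edge [p,q] (with p < q) to q − p. For instance
  ∂bd = d − b.
The resulting 4×4 matrix has rank 3, and its Smith normal form has invariant factors (1,1,1).

From H_k ≅ ker(∂_k) / im(∂_{k+1}) we obtain:

  H_0: rank C_0 − rank ∂_1 = 4 − 3 = 1, and the invariant factors of ∂_1 are all 1, so H_0 ≅ Z.
  H_1: rank ker ∂_1 − rank ∂_2 = (4 − 3) − 0 = 1, and there is no ∂_2, so H_1 ≅ Z.

As a check, the Euler characteristic is 4 − 4 = 0, which agrees with 1 − 1 = 0.

Hence the Betti numbers are b_0 = 1, b_1 = 1.

b_0 = 1, b_1 = 1.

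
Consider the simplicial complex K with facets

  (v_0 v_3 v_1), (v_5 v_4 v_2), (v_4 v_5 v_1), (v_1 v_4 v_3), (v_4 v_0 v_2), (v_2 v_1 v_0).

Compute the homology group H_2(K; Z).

K has 6 vertices, 12 edges, 6 triangles.
rank ∂_2 = 6, rank ∂_3 = 0 ⇒ b_2 = 6 − 6 − 0 = 0. So H_2 = 0.

H_2 = 0.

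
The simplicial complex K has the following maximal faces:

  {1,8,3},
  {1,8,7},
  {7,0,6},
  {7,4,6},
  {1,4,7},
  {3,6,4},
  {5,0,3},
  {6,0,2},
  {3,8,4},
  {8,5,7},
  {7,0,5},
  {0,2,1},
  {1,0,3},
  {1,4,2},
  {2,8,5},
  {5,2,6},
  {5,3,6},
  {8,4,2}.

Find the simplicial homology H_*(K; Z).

H_0 = Z,  H_1 = Z ⊕ Z_2,  H_2 = 0.

Order the vertices as 0 < 1 < 2 < 3 < 4 < 5 < 6 < 7 < 8. Listing each simplex with vertices in this order, K has dimension 2 with simplices:

  0-simplices (9): [0], [1], [2], [3], [4], [5], [6], [7], [8]
  1-simplices (27): (27 of them)
  2-simplices (18): [0,1,2], [0,1,3], [0,2,6], [0,3,5], [0,5,7], [0,6,7], [1,2,4], [1,3,8], [1,4,7], [1,7,8], [2,4,8], [2,5,6], [2,5,8], [3,4,6], [3,4,8], [3,5,6], [4,6,7], [5,7,8]

so the chain groups are C_0 ≅ Z^9, C_1 ≅ Z^27, C_2 ≅ Z^18.

Boundary ∂_1: C_1 → C_0 is given by ∂[p,q] = [q] − [p]. For instance
  ∂[0,5] = [5] − [0].
The resulting 9×27 matrix has rank 8, and its Smith normal form has invariant factors (1,1,1,1,1,1,1,1).

∂_2: C_2 → C_1 acts by ∂[p,q,r] = [q,r] − [p,r] + [p,q]. For instance
  ∂[4,6,7] = [6,7] − [4,7] + [4,6],
  ∂[0,1,3] = [1,3] − [0,3] + [0,1].
The 27×18 boundary matrix has rank 18 and Smith normal form diag(1,1,1,1,1,1,1,1,1,1,1,1,1,1,1,1,1,2).

Reading off H_k = ker ∂_k / im ∂_{k+1}:

  H_0: rank C_0 − rank ∂_1 = 9 − 8 = 1, and the invariant factors of ∂_1 are all 1, so H_0 ≅ Z.
  H_1: rank ker ∂_1 − rank ∂_2 = (27 − 8) − 18 = 1, and ∂_2 has invariant factor 2 > 1, so H_1 ≅ Z ⊕ Z_2.
  H_2: rank ker ∂_2 − rank ∂_3 = (18 − 18) − 0 = 0, and there is no ∂_3, so H_2 ≅ 0.

(K is a triangulation of the Klein bottle.)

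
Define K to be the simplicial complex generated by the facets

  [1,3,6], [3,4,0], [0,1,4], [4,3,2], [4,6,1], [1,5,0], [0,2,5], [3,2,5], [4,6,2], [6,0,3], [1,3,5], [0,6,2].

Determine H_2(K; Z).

H_2 = 0.

Take the total order 0 < 1 < 2 < 3 < 4 < 5 < 6 on the vertex set. Then K (dimension 2) consists of the simplices:

  0-simplices (7): [0], [1], [2], [3], [4], [5], [6]
  1-simplices (18): [0,1], [0,2], [0,3], [0,4], [0,5], [0,6], [1,3], [1,4], [1,5], [1,6], [2,3], [2,4], [2,5], [2,6], [3,4], [3,5], [3,6], [4,6]
  2-simplices (12): [0,1,4], [0,1,5], [0,2,5], [0,2,6], [0,3,4], [0,3,6], [1,3,5], [1,3,6], [1,4,6], [2,3,4], [2,3,5], [2,4,6]

giving chain groups C_0 ≅ Z^7, C_1 ≅ Z^18, C_2 ≅ Z^12.

∂_1: C_1 → C_0 is given by ∂[p,q] = [q] − [p]. For instance
  ∂[0,5] = [5] − [0].
This gives a 7×18 integer matrix of rank 6; reducing to Smith normal form yields diagonal entries (1,1,1,1,1,1).

Boundary ∂_2: C_2 → C_1 sends each 2-simplex [p,q,r] to [q,r] − [p,r] + [p,q]. For instance
  ∂[0,2,6] = [2,6] − [0,6] + [0,2],
  ∂[1,3,6] = [3,6] − [1,6] + [1,3].
As a 18×12 matrix over Z this has rank 12, with invariant factors (1,1,1,1,1,1,1,1,1,1,1,2).

Now H_k = ker ∂_k / im ∂_{k+1}, so:

  H_2: rank ker ∂_2 − rank ∂_3 = (12 − 12) − 0 = 0, and there is no ∂_3, so H_2 = 0.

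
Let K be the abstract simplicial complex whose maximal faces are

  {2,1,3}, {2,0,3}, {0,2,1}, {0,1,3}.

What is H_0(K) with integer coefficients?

H_0 = Z.

K has 4 vertices, 6 edges, 4 triangles.
rank ∂_0 = 0, rank ∂_1 = 3 ⇒ b_0 = 4 − 0 − 3 = 1; all invariant factors of ∂_1 are 1 so no torsion. So H_0 = Z.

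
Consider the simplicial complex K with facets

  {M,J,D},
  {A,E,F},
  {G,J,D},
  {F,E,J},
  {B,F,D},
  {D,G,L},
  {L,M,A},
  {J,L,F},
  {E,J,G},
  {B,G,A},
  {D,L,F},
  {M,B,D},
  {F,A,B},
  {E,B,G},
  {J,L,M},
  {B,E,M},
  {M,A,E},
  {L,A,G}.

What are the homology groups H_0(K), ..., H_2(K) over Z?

H_0 ≅ Z,  H_1 ≅ Z × Z/2,  H_2 = 0.

Take the total order A < B < D < E < F < G < J < L < M on the vertex set. Then K (dimension 2) consists of the simplices:

  0-simplices (9): A, B, D, E, F, G, J, L, M
  1-simplices (27): AB, AE, AF, AG, AL, AM, BD, BE, BF, BG, BM, DF, DG, DJ, DL, DM, EF, EG, EJ, EM, FJ, FL, GJ, GL, JL, JM, LM
  2-simplices (18): ABF, ABG, AEF, AEM, AGL, ALM, BDF, BDM, BEG, BEM, DFL, DGJ, DGL, DJM, EFJ, EGJ, FJL, JLM

giving chain groups C_0 ≅ Z^9, C_1 ≅ Z^27, C_2 ≅ Z^18.

Boundary ∂_1: C_1 → C_0 sends each edge [p,q] (with p < q) to q − p.
The 9×27 boundary matrix has rank 8 and Smith normal form diag(1,1,1,1,1,1,1,1).

Boundary ∂_2: C_2 → C_1 acts by ∂[p,q,r] = [q,r] − [p,r] + [p,q]. For instance
  ∂FJL = JL − FL + FJ,
  ∂BDM = DM − BM + BD.
The 27×18 boundary matrix has rank 18 and Smith normal form diag(1,1,1,1,1,1,1,1,1,1,1,1,1,1,1,1,1,2).

Reading off H_k = ker ∂_k / im ∂_{k+1}:

  H_0: rank C_0 − rank ∂_1 = 9 − 8 = 1, and the invariant factors of ∂_1 are all 1, so H_0 = Z.
  H_1: rank ker ∂_1 − rank ∂_2 = (27 − 8) − 18 = 1, and ∂_2 has invariant factor 2 > 1, so H_1 = Z × Z/2.
  H_2: rank ker ∂_2 − rank ∂_3 = (18 − 18) − 0 = 0, and there is no ∂_3, so H_2 = 0.

As a check, the Euler characteristic is 9 − 27 + 18 = 0, which agrees with 1 − 1 + 0 = 0.
(K is a triangulation of the Klein bottle.)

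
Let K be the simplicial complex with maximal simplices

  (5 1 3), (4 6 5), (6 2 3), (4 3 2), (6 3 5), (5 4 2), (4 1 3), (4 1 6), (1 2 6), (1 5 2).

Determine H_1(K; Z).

Order the vertices as 1 < 2 < 3 < 4 < 5 < 6. Listing each simplex with vertices in this order, K has dimension 2 with simplices:

  0-simplices (6): [1], [2], [3], [4], [5], [6]
  1-simplices (15): [1,2], [1,3], [1,4], [1,5], [1,6], [2,3], [2,4], [2,5], [2,6], [3,4], [3,5], [3,6], [4,5], [4,6], [5,6]
  2-simplices (10): [1,2,5], [1,2,6], [1,3,4], [1,3,5], [1,4,6], [2,3,4], [2,3,6], [2,4,5], [3,5,6], [4,5,6]

Hence C_0 ≅ Z^6, C_1 ≅ Z^15, C_2 ≅ Z^10.

∂_1: C_1 → C_0 sends each edge [p,q] (with p < q) to q − p. For instance
  ∂[5,6] = [6] − [5].
The resulting 6×15 matrix has rank 5, and its Smith normal form has invariant factors (1,1,1,1,1).

∂_2: C_2 → C_1 acts by ∂[p,q,r] = [q,r] − [p,r] + [p,q]. For instance
  ∂[1,4,6] = [4,6] − [1,6] + [1,4],
  ∂[2,3,4] = [3,4] − [2,4] + [2,3].
As a 15×10 matrix over Z this has rank 10, with invariant factors (1,1,1,1,1,1,1,1,1,2).

Now H_k = ker ∂_k / im ∂_{k+1}, so:

  H_1: rank ker ∂_1 − rank ∂_2 = (15 − 5) − 10 = 0, and ∂_2 has invariant factor 2 > 1, so H_1 = Z/2.

H_1 ≅ Z/2.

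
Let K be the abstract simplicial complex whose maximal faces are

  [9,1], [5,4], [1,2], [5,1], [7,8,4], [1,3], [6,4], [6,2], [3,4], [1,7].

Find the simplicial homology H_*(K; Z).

Take the total order 1 < 2 < 3 < 4 < 5 < 6 < 7 < 8 < 9 on the vertex set. Then K (dimension 2) consists of the simplices:

  0-simplices (9): [1], [2], [3], [4], [5], [6], [7], [8], [9]
  1-simplices (12): [1,2], [1,3], [1,5], [1,7], [1,9], [2,6], [3,4], [4,5], [4,6], [4,7], [4,8], [7,8]
  2-simplices (1): [4,7,8]

so the chain groups are C_0 ≅ Z^9, C_1 ≅ Z^12, C_2 ≅ Z^1.

The boundary map ∂_1: C_1 → C_0 is given by ∂[p,q] = [q] − [p].
The 9×12 boundary matrix has rank 8 and Smith normal form diag(1,1,1,1,1,1,1,1).

Boundary ∂_2: C_2 → C_1 acts by ∂[p,q,r] = [q,r] − [p,r] + [p,q]. For instance
  ∂[4,7,8] = [7,8] − [4,8] + [4,7].
The 12×1 boundary matrix has rank 1 and Smith normal form diag(1).

Computing H_k = (kernel of ∂_k) / (image of ∂_{k+1}):

  H_0: rank C_0 − rank ∂_1 = 9 − 8 = 1, and the invariant factors of ∂_1 are all 1, so H_0 = Z.
  H_1: rank ker ∂_1 − rank ∂_2 = (12 − 8) − 1 = 3, and the invariant factors of ∂_2 are all 1, so H_1 = Z^3.
  H_2: rank ker ∂_2 − rank ∂_3 = (1 − 1) − 0 = 0, and there is no ∂_3, so H_2 = 0.

H_0 = Z,  H_1 = Z^3,  H_2 = 0.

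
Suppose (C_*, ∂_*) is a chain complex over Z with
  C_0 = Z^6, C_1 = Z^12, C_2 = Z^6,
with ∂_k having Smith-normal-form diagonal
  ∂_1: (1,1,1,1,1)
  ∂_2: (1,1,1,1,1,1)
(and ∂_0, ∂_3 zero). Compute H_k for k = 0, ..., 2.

H_0 ≅ Z,  H_1 ≅ Z,  H_2 = 0.

H_0: b_0 = 6 − 0 − 5 = 1; torsion from ∂_1 factors > 1: none. So H_0 ≅ Z.
H_1: b_1 = 12 − 5 − 6 = 1; torsion from ∂_2 factors > 1: none. So H_1 ≅ Z.
H_2: b_2 = 6 − 6 − 0 = 0; torsion from ∂_3 factors > 1: none. So H_2 ≅ 0.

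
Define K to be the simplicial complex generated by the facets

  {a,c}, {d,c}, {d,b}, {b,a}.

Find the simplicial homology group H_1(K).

K has 4 vertices, 4 edges.
rank ∂_1 = 3, rank ∂_2 = 0 ⇒ b_1 = 4 − 3 − 0 = 1. So H_1 ≅ Z.

H_1 ≅ Z.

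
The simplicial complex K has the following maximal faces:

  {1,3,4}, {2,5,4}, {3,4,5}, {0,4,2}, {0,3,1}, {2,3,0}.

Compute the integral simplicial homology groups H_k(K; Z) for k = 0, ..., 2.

K has 6 vertices, 12 edges, 6 triangles.
rank ∂_0 = 0, rank ∂_1 = 5 ⇒ b_0 = 6 − 0 − 5 = 1; all invariant factors of ∂_1 are 1 so no torsion. So H_0 = Z.
rank ∂_1 = 5, rank ∂_2 = 6 ⇒ b_1 = 12 − 5 − 6 = 1; all invariant factors of ∂_2 are 1 so no torsion. So H_1 = Z.
rank ∂_2 = 6, rank ∂_3 = 0 ⇒ b_2 = 6 − 6 − 0 = 0. So H_2 = 0.

H_0 = Z,  H_1 = Z,  H_2 = 0.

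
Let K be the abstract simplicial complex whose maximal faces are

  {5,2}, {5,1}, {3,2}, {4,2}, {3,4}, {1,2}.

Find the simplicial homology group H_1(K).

Take the total order 1 < 2 < 3 < 4 < 5 on the vertex set. Then K (dimension 1) consists of the simplices:

  0-simplices (5): [1], [2], [3], [4], [5]
  1-simplices (6): [1,2], [1,5], [2,3], [2,4], [2,5], [3,4]

so the chain groups are C_0 ≅ Z^5, C_1 ≅ Z^6.

Boundary ∂_1: C_1 → C_0 is given by ∂[p,q] = [q] − [p].
The 5×6 boundary matrix has rank 4 and Smith normal form diag(1,1,1,1).

Computing H_k = (kernel of ∂_k) / (image of ∂_{k+1}):

  H_1: rank ker ∂_1 − rank ∂_2 = (6 − 4) − 0 = 2, and there is no ∂_2, so H_1 ≅ Z^2.

(K is a triangulation of a wedge of 2 circles.)

H_1 ≅ Z^2.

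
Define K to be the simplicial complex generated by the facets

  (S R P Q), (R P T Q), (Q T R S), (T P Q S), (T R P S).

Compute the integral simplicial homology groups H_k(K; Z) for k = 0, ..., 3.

H_0 ≅ Z,  H_1 = 0,  H_2 = 0,  H_3 ≅ Z.

Order the vertices as P < Q < R < S < T. Listing each simplex with vertices in this order, K has dimension 3 with simplices:

  0-simplices (5): P, Q, R, S, T
  1-simplices (10): PQ, PR, PS, PT, QR, QS, QT, RS, RT, ST
  2-simplices (10): PQR, PQS, PQT, PRS, PRT, PST, QRS, QRT, QST, RST
  3-simplices (5): PQRS, PQRT, PQST, PRST, QRST

so the chain groups are C_0 ≅ Z^5, C_1 ≅ Z^10, C_2 ≅ Z^10, C_3 ≅ Z^5.

The boundary map ∂_1: C_1 → C_0 maps an edge to its endpoints' difference, ∂[p,q] = q − p. For instance
  ∂RT = T − R.
The resulting 5×10 matrix has rank 4, and its Smith normal form has invariant factors (1,1,1,1).

The boundary map ∂_2: C_2 → C_1 maps a triangle to the signed sum of its edges. For instance
  ∂QRS = RS − QS + QR,
  ∂PQS = QS − PS + PQ.
As a 10×10 matrix over Z this has rank 6, with invariant factors (1,1,1,1,1,1).

Boundary ∂_3: C_3 → C_2 sends each 3-simplex σ to the alternating sum Σ_i (−1)^i (σ with its i-th vertex removed). For instance
  ∂PQRS = QRS − PRS + PQS − PQR,
  ∂QRST = RST − QST + QRT − QRS.
The resulting 10×5 matrix has rank 4, and its Smith normal form has invariant factors (1,1,1,1).

Now H_k = ker ∂_k / im ∂_{k+1}, so:

  H_0: rank C_0 − rank ∂_1 = 5 − 4 = 1, and the invariant factors of ∂_1 are all 1, so H_0 = Z.
  H_1: rank ker ∂_1 − rank ∂_2 = (10 − 4) − 6 = 0, and the invariant factors of ∂_2 are all 1, so H_1 = 0.
  H_2: rank ker ∂_2 − rank ∂_3 = (10 − 6) − 4 = 0, and the invariant factors of ∂_3 are all 1, so H_2 = 0.
  H_3: rank ker ∂_3 − rank ∂_4 = (5 − 4) − 0 = 1, and there is no ∂_4, so H_3 = Z.

As a check, the Euler characteristic is 5 − 10 + 10 − 5 = 0, which agrees with 1 − 0 + 0 − 1 = 0.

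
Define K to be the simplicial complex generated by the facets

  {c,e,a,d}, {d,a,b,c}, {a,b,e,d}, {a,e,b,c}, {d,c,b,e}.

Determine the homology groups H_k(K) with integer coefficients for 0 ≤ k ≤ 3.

H_0 ≅ Z,  H_1 = 0,  H_2 = 0,  H_3 ≅ Z.

Fix the vertex order a < b < c < d < e and write every simplex with vertices in increasing order. Then dim K = 3 and the simplices of K are:

  0-simplices (5): a, b, c, d, e
  1-simplices (10): ab, ac, ad, ae, bc, bd, be, cd, ce, de
  2-simplices (10): abc, abd, abe, acd, ace, ade, bcd, bce, bde, cde
  3-simplices (5): abcd, abce, abde, acde, bcde

so the chain groups are C_0 ≅ Z^5, C_1 ≅ Z^10, C_2 ≅ Z^10, C_3 ≅ Z^5.

∂_1: C_1 → C_0 maps an edge to its endpoints' difference, ∂[p,q] = q − p. For instance
  ∂ac = c − a.
This gives a 5×10 integer matrix of rank 4; reducing to Smith normal form yields diagonal entries (1,1,1,1).

The boundary map ∂_2: C_2 → C_1 sends each 2-simplex [p,q,r] to [q,r] − [p,r] + [p,q]. For instance
  ∂abc = bc − ac + ab,
  ∂abe = be − ae + ab.
This gives a 10×10 integer matrix of rank 6; reducing to Smith normal form yields diagonal entries (1,1,1,1,1,1).

∂_3: C_3 → C_2 sends each 3-simplex σ to the alternating sum Σ_i (−1)^i (σ with its i-th vertex removed). For instance
  ∂bcde = cde − bde + bce − bcd,
  ∂abcd = bcd − acd + abd − abc.
The resulting 10×5 matrix has rank 4, and its Smith normal form has invariant factors (1,1,1,1).

Reading off H_k = ker ∂_k / im ∂_{k+1}:

  H_0: rank C_0 − rank ∂_1 = 5 − 4 = 1, and the invariant factors of ∂_1 are all 1, so H_0 ≅ Z.
  H_1: rank ker ∂_1 − rank ∂_2 = (10 − 4) − 6 = 0, and the invariant factors of ∂_2 are all 1, so H_1 ≅ 0.
  H_2: rank ker ∂_2 − rank ∂_3 = (10 − 6) − 4 = 0, and the invariant factors of ∂_3 are all 1, so H_2 ≅ 0.
  H_3: rank ker ∂_3 − rank ∂_4 = (5 − 4) − 0 = 1, and there is no ∂_4, so H_3 ≅ Z.

As a check, the Euler characteristic is 5 − 10 + 10 − 5 = 0, which agrees with 1 − 0 + 0 − 1 = 0.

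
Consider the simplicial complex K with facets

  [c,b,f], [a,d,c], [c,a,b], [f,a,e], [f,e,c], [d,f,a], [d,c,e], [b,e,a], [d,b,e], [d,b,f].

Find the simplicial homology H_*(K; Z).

Take the total order a < b < c < d < e < f on the vertex set. Then K (dimension 2) consists of the simplices:

  0-simplices (6): a, b, c, d, e, f
  1-simplices (15): ab, ac, ad, ae, af, bc, bd, be, bf, cd, ce, cf, de, df, ef
  2-simplices (10): abc, abe, acd, adf, aef, bcf, bde, bdf, cde, cef

giving chain groups C_0 ≅ Z^6, C_1 ≅ Z^15, C_2 ≅ Z^10.

∂_1: C_1 → C_0 is given by ∂[p,q] = [q] − [p]. For instance
  ∂ae = e − a.
The 6×15 boundary matrix has rank 5 and Smith normal form diag(1,1,1,1,1).

The boundary map ∂_2: C_2 → C_1 maps a triangle to the signed sum of its edges. For instance
  ∂abc = bc − ac + ab,
  ∂acd = cd − ad + ac.
The 15×10 boundary matrix has rank 10 and Smith normal form diag(1,1,1,1,1,1,1,1,1,2).

Computing H_k = (kernel of ∂_k) / (image of ∂_{k+1}):

  H_0: rank C_0 − rank ∂_1 = 6 − 5 = 1, and the invariant factors of ∂_1 are all 1, so H_0 = Z.
  H_1: rank ker ∂_1 − rank ∂_2 = (15 − 5) − 10 = 0, and ∂_2 has invariant factor 2 > 1, so H_1 = Z_2.
  H_2: rank ker ∂_2 − rank ∂_3 = (10 − 10) − 0 = 0, and there is no ∂_3, so H_2 = 0.

(K is a triangulation of the real projective plane RP^2.)

H_0 ≅ Z,  H_1 ≅ Z_2,  H_2 = 0.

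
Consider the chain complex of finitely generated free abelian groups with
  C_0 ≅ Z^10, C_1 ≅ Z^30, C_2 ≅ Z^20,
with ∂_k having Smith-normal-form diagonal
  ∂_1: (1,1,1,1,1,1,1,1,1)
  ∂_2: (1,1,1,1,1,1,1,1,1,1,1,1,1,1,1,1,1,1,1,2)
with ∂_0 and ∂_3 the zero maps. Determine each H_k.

H_0 = Z,  H_1 = Z ⊕ Z/2,  H_2 = 0.

H_0: b_0 = 10 − 0 − 9 = 1; torsion from ∂_1 factors > 1: none. So H_0 = Z.
H_1: b_1 = 30 − 9 − 20 = 1; torsion from ∂_2 factors > 1: [2]. So H_1 = Z ⊕ Z/2.
H_2: b_2 = 20 − 20 − 0 = 0; torsion from ∂_3 factors > 1: none. So H_2 = 0.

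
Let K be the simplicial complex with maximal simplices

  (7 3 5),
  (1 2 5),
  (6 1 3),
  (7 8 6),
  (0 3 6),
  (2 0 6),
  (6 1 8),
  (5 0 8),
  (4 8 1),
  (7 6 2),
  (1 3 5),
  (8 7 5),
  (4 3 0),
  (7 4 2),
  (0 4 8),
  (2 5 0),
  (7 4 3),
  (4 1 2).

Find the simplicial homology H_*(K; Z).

H_0 = Z,  H_1 = Z^2,  H_2 = Z.

Fix the vertex order 0 < 1 < 2 < 3 < 4 < 5 < 6 < 7 < 8 and write every simplex with vertices in increasing order. Then dim K = 2 and the simplices of K are:

  0-simplices (9): [0], [1], [2], [3], [4], [5], [6], [7], [8]
  1-simplices (27): (27 of them)
  2-simplices (18): [0,2,5], [0,2,6], [0,3,4], [0,3,6], [0,4,8], [0,5,8], [1,2,4], [1,2,5], [1,3,5], [1,3,6], [1,4,8], [1,6,8], [2,4,7], [2,6,7], [3,4,7], [3,5,7], [5,7,8], [6,7,8]

so the chain groups are C_0 ≅ Z^9, C_1 ≅ Z^27, C_2 ≅ Z^18.

The boundary map ∂_1: C_1 → C_0 maps an edge to its endpoints' difference, ∂[p,q] = q − p.
As a 9×27 matrix over Z this has rank 8, with invariant factors (1,1,1,1,1,1,1,1).

Boundary ∂_2: C_2 → C_1 acts by ∂[p,q,r] = [q,r] − [p,r] + [p,q]. For instance
  ∂[1,3,6] = [3,6] − [1,6] + [1,3],
  ∂[0,2,5] = [2,5] − [0,5] + [0,2].
The resulting 27×18 matrix has rank 17, and its Smith normal form has invariant factors (1,1,1,1,1,1,1,1,1,1,1,1,1,1,1,1,1).

From H_k ≅ ker(∂_k) / im(∂_{k+1}) we obtain:

  H_0: rank C_0 − rank ∂_1 = 9 − 8 = 1, and the invariant factors of ∂_1 are all 1, so H_0 ≅ Z.
  H_1: rank ker ∂_1 − rank ∂_2 = (27 − 8) − 17 = 2, and the invariant factors of ∂_2 are all 1, so H_1 ≅ Z^2.
  H_2: rank ker ∂_2 − rank ∂_3 = (18 − 17) − 0 = 1, and there is no ∂_3, so H_2 ≅ Z.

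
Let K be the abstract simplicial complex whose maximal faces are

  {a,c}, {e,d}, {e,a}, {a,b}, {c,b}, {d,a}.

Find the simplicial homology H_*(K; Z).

H_0 ≅ Z,  H_1 ≅ Z^2.

Take the total order a < b < c < d < e on the vertex set. Then K (dimension 1) consists of the simplices:

  0-simplices (5): a, b, c, d, e
  1-simplices (6): ab, ac, ad, ae, bc, de

giving chain groups C_0 ≅ Z^5, C_1 ≅ Z^6.

The boundary map ∂_1: C_1 → C_0 is given by ∂[p,q] = [q] − [p]. For instance
  ∂ad = d − a.
The 5×6 boundary matrix has rank 4 and Smith normal form diag(1,1,1,1).

Computing H_k = (kernel of ∂_k) / (image of ∂_{k+1}):

  H_0: rank C_0 − rank ∂_1 = 5 − 4 = 1, and the invariant factors of ∂_1 are all 1, so H_0 = Z.
  H_1: rank ker ∂_1 − rank ∂_2 = (6 − 4) − 0 = 2, and there is no ∂_2, so H_1 = Z^2.

As a check, the Euler characteristic is 5 − 6 = -1, which agrees with 1 − 2 = -1.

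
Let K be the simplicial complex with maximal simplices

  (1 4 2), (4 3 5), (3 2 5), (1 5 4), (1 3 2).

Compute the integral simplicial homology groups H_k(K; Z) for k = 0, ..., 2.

We work with the vertex ordering 1 < 2 < 3 < 4 < 5. The simplices of K, each written with vertices in increasing order, are:

  0-simplices (5): [1], [2], [3], [4], [5]
  1-simplices (10): [1,2], [1,3], [1,4], [1,5], [2,3], [2,4], [2,5], [3,4], [3,5], [4,5]
  2-simplices (5): [1,2,3], [1,2,4], [1,4,5], [2,3,5], [3,4,5]

so the chain groups are C_0 ≅ Z^5, C_1 ≅ Z^10, C_2 ≅ Z^5.

∂_1: C_1 → C_0 is given by ∂[p,q] = [q] − [p].
The resulting 5×10 matrix has rank 4, and its Smith normal form has invariant factors (1,1,1,1).

The boundary map ∂_2: C_2 → C_1 sends each 2-simplex [p,q,r] to [q,r] − [p,r] + [p,q]. For instance
  ∂[1,4,5] = [4,5] − [1,5] + [1,4],
  ∂[1,2,4] = [2,4] − [1,4] + [1,2].
The resulting 10×5 matrix has rank 5, and its Smith normal form has invariant factors (1,1,1,1,1).

Computing H_k = (kernel of ∂_k) / (image of ∂_{k+1}):

  H_0: rank C_0 − rank ∂_1 = 5 − 4 = 1, and the invariant factors of ∂_1 are all 1, so H_0 = Z.
  H_1: rank ker ∂_1 − rank ∂_2 = (10 − 4) − 5 = 1, and the invariant factors of ∂_2 are all 1, so H_1 = Z.
  H_2: rank ker ∂_2 − rank ∂_3 = (5 − 5) − 0 = 0, and there is no ∂_3, so H_2 = 0.

As a check, the Euler characteristic is 5 − 10 + 5 = 0, which agrees with 1 − 1 + 0 = 0.
(K is a triangulation of the Möbius band.)

H_0 = Z,  H_1 = Z,  H_2 = 0.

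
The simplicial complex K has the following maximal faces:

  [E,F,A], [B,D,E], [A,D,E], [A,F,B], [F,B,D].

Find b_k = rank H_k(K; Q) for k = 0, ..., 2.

b_0 = 1, b_1 = 1, b_2 = 0.

We work with the vertex ordering A < B < D < E < F. The simplices of K, each written with vertices in increasing order, are:

  0-simplices (5): A, B, D, E, F
  1-simplices (10): AB, AD, AE, AF, BD, BE, BF, DE, DF, EF
  2-simplices (5): ABF, ADE, AEF, BDE, BDF

Hence C_0 ≅ Z^5, C_1 ≅ Z^10, C_2 ≅ Z^5.

∂_1: C_1 → C_0 is given by ∂[p,q] = [q] − [p].
This gives a 5×10 integer matrix of rank 4; reducing to Smith normal form yields diagonal entries (1,1,1,1).

Boundary ∂_2: C_2 → C_1 acts by ∂[p,q,r] = [q,r] − [p,r] + [p,q]. For instance
  ∂ABF = BF − AF + AB,
  ∂ADE = DE − AE + AD.
This gives a 10×5 integer matrix of rank 5; reducing to Smith normal form yields diagonal entries (1,1,1,1,1).

Reading off H_k = ker ∂_k / im ∂_{k+1}:

  H_0: rank C_0 − rank ∂_1 = 5 − 4 = 1, and the invariant factors of ∂_1 are all 1, so H_0 = Z.
  H_1: rank ker ∂_1 − rank ∂_2 = (10 − 4) − 5 = 1, and the invariant factors of ∂_2 are all 1, so H_1 = Z.
  H_2: rank ker ∂_2 − rank ∂_3 = (5 − 5) − 0 = 0, and there is no ∂_3, so H_2 = 0.

Hence the Betti numbers are b_0 = 1, b_1 = 1, b_2 = 0.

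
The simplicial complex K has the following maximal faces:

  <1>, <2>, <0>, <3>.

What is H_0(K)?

Take the total order 0 < 1 < 2 < 3 on the vertex set. Then K (dimension 0) consists of the simplices:

  0-simplices (4): [0], [1], [2], [3]

Hence C_0 ≅ Z^4.

Reading off H_k = ker ∂_k / im ∂_{k+1}:

  H_0: rank C_0 − rank ∂_1 = 4 − 0 = 4, and there is no ∂_1, so H_0 ≅ Z^4.

H_0 = Z^4.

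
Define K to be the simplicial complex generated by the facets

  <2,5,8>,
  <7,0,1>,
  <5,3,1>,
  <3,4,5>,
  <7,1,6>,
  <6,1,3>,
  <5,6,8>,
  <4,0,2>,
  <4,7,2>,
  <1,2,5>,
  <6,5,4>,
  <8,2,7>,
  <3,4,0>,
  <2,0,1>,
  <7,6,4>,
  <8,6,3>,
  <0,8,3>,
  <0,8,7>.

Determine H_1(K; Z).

Fix the vertex order 0 < 1 < 2 < 3 < 4 < 5 < 6 < 7 < 8 and write every simplex with vertices in increasing order. Then dim K = 2 and the simplices of K are:

  0-simplices (9): [0], [1], [2], [3], [4], [5], [6], [7], [8]
  1-simplices (27): (27 of them)
  2-simplices (18): [0,1,2], [0,1,7], [0,2,4], [0,3,4], [0,3,8], [0,7,8], [1,2,5], [1,3,5], [1,3,6], [1,6,7], [2,4,7], [2,5,8], [2,7,8], [3,4,5], [3,6,8], [4,5,6], [4,6,7], [5,6,8]

Hence C_0 ≅ Z^9, C_1 ≅ Z^27, C_2 ≅ Z^18.

∂_1: C_1 → C_0 maps an edge to its endpoints' difference, ∂[p,q] = q − p. For instance
  ∂[1,2] = [2] − [1].
The 9×27 boundary matrix has rank 8 and Smith normal form diag(1,1,1,1,1,1,1,1).

Boundary ∂_2: C_2 → C_1 acts by ∂[p,q,r] = [q,r] − [p,r] + [p,q]. For instance
  ∂[5,6,8] = [6,8] − [5,8] + [5,6],
  ∂[0,3,4] = [3,4] − [0,4] + [0,3].
The resulting 27×18 matrix has rank 18, and its Smith normal form has invariant factors (1,1,1,1,1,1,1,1,1,1,1,1,1,1,1,1,1,2).

Reading off H_k = ker ∂_k / im ∂_{k+1}:

  H_1: rank ker ∂_1 − rank ∂_2 = (27 − 8) − 18 = 1, and ∂_2 has invariant factor 2 > 1, so H_1 ≅ Z × Z/2.

H_1 = Z × Z/2.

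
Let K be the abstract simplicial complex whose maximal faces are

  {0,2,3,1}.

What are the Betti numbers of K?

Order the vertices as 0 < 1 < 2 < 3. Listing each simplex with vertices in this order, K has dimension 3 with simplices:

  0-simplices (4): [0], [1], [2], [3]
  1-simplices (6): [0,1], [0,2], [0,3], [1,2], [1,3], [2,3]
  2-simplices (4): [0,1,2], [0,1,3], [0,2,3], [1,2,3]
  3-simplices (1): [0,1,2,3]

giving chain groups C_0 ≅ Z^4, C_1 ≅ Z^6, C_2 ≅ Z^4, C_3 ≅ Z^1.

∂_1: C_1 → C_0 sends each edge [p,q] (with p < q) to q − p.
The 4×6 boundary matrix has rank 3 and Smith normal form diag(1,1,1).

∂_2: C_2 → C_1 maps a triangle to the signed sum of its edges. For instance
  ∂[0,1,3] = [1,3] − [0,3] + [0,1],
  ∂[0,2,3] = [2,3] − [0,3] + [0,2].
The resulting 6×4 matrix has rank 3, and its Smith normal form has invariant factors (1,1,1).

Boundary ∂_3: C_3 → C_2 sends each 3-simplex σ to the alternating sum Σ_i (−1)^i (σ with its i-th vertex removed). For instance
  ∂[0,1,2,3] = [1,2,3] − [0,2,3] + [0,1,3] − [0,1,2].
The 4×1 boundary matrix has rank 1 and Smith normal form diag(1).

Computing H_k = (kernel of ∂_k) / (image of ∂_{k+1}):

  H_0: rank C_0 − rank ∂_1 = 4 − 3 = 1, and the invariant factors of ∂_1 are all 1, so H_0 = Z.
  H_1: rank ker ∂_1 − rank ∂_2 = (6 − 3) − 3 = 0, and the invariant factors of ∂_2 are all 1, so H_1 = 0.
  H_2: rank ker ∂_2 − rank ∂_3 = (4 − 3) − 1 = 0, and the invariant factors of ∂_3 are all 1, so H_2 = 0.
  H_3: rank ker ∂_3 − rank ∂_4 = (1 − 1) − 0 = 0, and there is no ∂_4, so H_3 = 0.

(K is a triangulation of the 3-simplex.)

Hence the Betti numbers are b_0 = 1, b_1 = 0, b_2 = 0, b_3 = 0.

b_0 = 1, b_1 = 0, b_2 = 0, b_3 = 0.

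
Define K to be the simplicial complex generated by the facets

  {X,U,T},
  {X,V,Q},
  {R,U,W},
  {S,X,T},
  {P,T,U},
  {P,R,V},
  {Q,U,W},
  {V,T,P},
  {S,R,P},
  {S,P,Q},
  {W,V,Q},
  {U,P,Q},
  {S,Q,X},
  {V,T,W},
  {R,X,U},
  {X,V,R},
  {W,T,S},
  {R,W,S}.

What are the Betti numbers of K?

Order the vertices as P < Q < R < S < T < U < V < W < X. Listing each simplex with vertices in this order, K has dimension 2 with simplices:

  0-simplices (9): P, Q, R, S, T, U, V, W, X
  1-simplices (27): PQ, PR, PS, PT, PU, PV, QS, QU, QV, QW, QX, RS, RU, RV, RW, RX, ST, SW, SX, TU, TV, TW, TX, UW, UX, VW, VX
  2-simplices (18): PQS, PQU, PRS, PRV, PTU, PTV, QSX, QUW, QVW, QVX, RSW, RUW, RUX, RVX, STW, STX, TUX, TVW

Hence C_0 ≅ Z^9, C_1 ≅ Z^27, C_2 ≅ Z^18.

The boundary map ∂_1: C_1 → C_0 maps an edge to its endpoints' difference, ∂[p,q] = q − p. For instance
  ∂QS = S − Q.
As a 9×27 matrix over Z this has rank 8, with invariant factors (1,1,1,1,1,1,1,1).

The boundary map ∂_2: C_2 → C_1 sends each 2-simplex [p,q,r] to [q,r] − [p,r] + [p,q]. For instance
  ∂TUX = UX − TX + TU,
  ∂RVX = VX − RX + RV.
As a 27×18 matrix over Z this has rank 17, with invariant factors (1,1,1,1,1,1,1,1,1,1,1,1,1,1,1,1,1).

Computing H_k = (kernel of ∂_k) / (image of ∂_{k+1}):

  H_0: rank C_0 − rank ∂_1 = 9 − 8 = 1, and the invariant factors of ∂_1 are all 1, so H_0 = Z.
  H_1: rank ker ∂_1 − rank ∂_2 = (27 − 8) − 17 = 2, and the invariant factors of ∂_2 are all 1, so H_1 = Z^2.
  H_2: rank ker ∂_2 − rank ∂_3 = (18 − 17) − 0 = 1, and there is no ∂_3, so H_2 = Z.

Hence the Betti numbers are b_0 = 1, b_1 = 2, b_2 = 1.

b_0 = 1, b_1 = 2, b_2 = 1.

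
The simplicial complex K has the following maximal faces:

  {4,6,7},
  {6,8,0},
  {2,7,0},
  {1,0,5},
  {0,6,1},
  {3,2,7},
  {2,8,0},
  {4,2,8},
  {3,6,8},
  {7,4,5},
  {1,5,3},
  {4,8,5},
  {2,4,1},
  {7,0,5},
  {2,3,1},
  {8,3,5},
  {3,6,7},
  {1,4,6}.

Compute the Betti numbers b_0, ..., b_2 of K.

We work with the vertex ordering 0 < 1 < 2 < 3 < 4 < 5 < 6 < 7 < 8. The simplices of K, each written with vertices in increasing order, are:

  0-simplices (9): [0], [1], [2], [3], [4], [5], [6], [7], [8]
  1-simplices (27): (27 of them)
  2-simplices (18): [0,1,5], [0,1,6], [0,2,7], [0,2,8], [0,5,7], [0,6,8], [1,2,3], [1,2,4], [1,3,5], [1,4,6], [2,3,7], [2,4,8], [3,5,8], [3,6,7], [3,6,8], [4,5,7], [4,5,8], [4,6,7]

so the chain groups are C_0 ≅ Z^9, C_1 ≅ Z^27, C_2 ≅ Z^18.

The boundary map ∂_1: C_1 → C_0 sends each edge [p,q] (with p < q) to q − p.
The 9×27 boundary matrix has rank 8 and Smith normal form diag(1,1,1,1,1,1,1,1).

Boundary ∂_2: C_2 → C_1 acts by ∂[p,q,r] = [q,r] − [p,r] + [p,q]. For instance
  ∂[2,3,7] = [3,7] − [2,7] + [2,3],
  ∂[3,6,8] = [6,8] − [3,8] + [3,6].
This gives a 27×18 integer matrix of rank 17; reducing to Smith normal form yields diagonal entries (1,1,1,1,1,1,1,1,1,1,1,1,1,1,1,1,1).

Computing H_k = (kernel of ∂_k) / (image of ∂_{k+1}):

  H_0: rank C_0 − rank ∂_1 = 9 − 8 = 1, and the invariant factors of ∂_1 are all 1, so H_0 ≅ Z.
  H_1: rank ker ∂_1 − rank ∂_2 = (27 − 8) − 17 = 2, and the invariant factors of ∂_2 are all 1, so H_1 ≅ Z^2.
  H_2: rank ker ∂_2 − rank ∂_3 = (18 − 17) − 0 = 1, and there is no ∂_3, so H_2 ≅ Z.

As a check, the Euler characteristic is 9 − 27 + 18 = 0, which agrees with 1 − 2 + 1 = 0.

Hence the Betti numbers are b_0 = 1, b_1 = 2, b_2 = 1.

b_0 = 1, b_1 = 2, b_2 = 1.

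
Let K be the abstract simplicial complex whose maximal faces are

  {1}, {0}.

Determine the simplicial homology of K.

H_0 = Z^2.

Take the total order 0 < 1 on the vertex set. Then K (dimension 0) consists of the simplices:

  0-simplices (2): [0], [1]

Hence C_0 ≅ Z^2.

Computing H_k = (kernel of ∂_k) / (image of ∂_{k+1}):

  H_0: rank C_0 − rank ∂_1 = 2 − 0 = 2, and there is no ∂_1, so H_0 = Z^2.

(K is a triangulation of a set of 2 points.)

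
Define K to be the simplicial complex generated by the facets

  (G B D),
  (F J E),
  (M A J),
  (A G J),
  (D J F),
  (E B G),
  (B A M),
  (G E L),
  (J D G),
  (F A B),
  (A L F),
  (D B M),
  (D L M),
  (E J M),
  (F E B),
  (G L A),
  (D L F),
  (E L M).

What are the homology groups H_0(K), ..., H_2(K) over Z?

H_0 ≅ Z,  H_1 ≅ Z^2,  H_2 ≅ Z.

Order the vertices as A < B < D < E < F < G < J < L < M. Listing each simplex with vertices in this order, K has dimension 2 with simplices:

  0-simplices (9): A, B, D, E, F, G, J, L, M
  1-simplices (27): AB, AF, AG, AJ, AL, AM, BD, BE, BF, BG, BM, DF, DG, DJ, DL, DM, EF, EG, EJ, EL, EM, FJ, FL, GJ, GL, JM, LM
  2-simplices (18): ABF, ABM, AFL, AGJ, AGL, AJM, BDG, BDM, BEF, BEG, DFJ, DFL, DGJ, DLM, EFJ, EGL, EJM, ELM

giving chain groups C_0 ≅ Z^9, C_1 ≅ Z^27, C_2 ≅ Z^18.

The boundary map ∂_1: C_1 → C_0 maps an edge to its endpoints' difference, ∂[p,q] = q − p. For instance
  ∂BD = D − B.
As a 9×27 matrix over Z this has rank 8, with invariant factors (1,1,1,1,1,1,1,1).

Boundary ∂_2: C_2 → C_1 maps a triangle to the signed sum of its edges. For instance
  ∂BEG = EG − BG + BE,
  ∂DLM = LM − DM + DL.
The 27×18 boundary matrix has rank 17 and Smith normal form diag(1,1,1,1,1,1,1,1,1,1,1,1,1,1,1,1,1).

Now H_k = ker ∂_k / im ∂_{k+1}, so:

  H_0: rank C_0 − rank ∂_1 = 9 − 8 = 1, and the invariant factors of ∂_1 are all 1, so H_0 = Z.
  H_1: rank ker ∂_1 − rank ∂_2 = (27 − 8) − 17 = 2, and the invariant factors of ∂_2 are all 1, so H_1 = Z^2.
  H_2: rank ker ∂_2 − rank ∂_3 = (18 − 17) − 0 = 1, and there is no ∂_3, so H_2 = Z.

(K is a triangulation of the torus T^2.)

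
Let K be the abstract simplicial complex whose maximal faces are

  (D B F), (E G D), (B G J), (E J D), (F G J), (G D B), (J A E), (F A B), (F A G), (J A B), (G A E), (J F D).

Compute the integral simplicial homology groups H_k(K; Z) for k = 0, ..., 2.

H_0 ≅ Z,  H_1 ≅ Z/2Z,  H_2 = 0.

Take the total order A < B < D < E < F < G < J on the vertex set. Then K (dimension 2) consists of the simplices:

  0-simplices (7): A, B, D, E, F, G, J
  1-simplices (18): AB, AE, AF, AG, AJ, BD, BF, BG, BJ, DE, DF, DG, DJ, EG, EJ, FG, FJ, GJ
  2-simplices (12): ABF, ABJ, AEG, AEJ, AFG, BDF, BDG, BGJ, DEG, DEJ, DFJ, FGJ

so the chain groups are C_0 ≅ Z^7, C_1 ≅ Z^18, C_2 ≅ Z^12.

∂_1: C_1 → C_0 is given by ∂[p,q] = [q] − [p].
As a 7×18 matrix over Z this has rank 6, with invariant factors (1,1,1,1,1,1).

∂_2: C_2 → C_1 acts by ∂[p,q,r] = [q,r] − [p,r] + [p,q]. For instance
  ∂DEJ = EJ − DJ + DE,
  ∂DFJ = FJ − DJ + DF.
The 18×12 boundary matrix has rank 12 and Smith normal form diag(1,1,1,1,1,1,1,1,1,1,1,2).

From H_k ≅ ker(∂_k) / im(∂_{k+1}) we obtain:

  H_0: rank C_0 − rank ∂_1 = 7 − 6 = 1, and the invariant factors of ∂_1 are all 1, so H_0 = Z.
  H_1: rank ker ∂_1 − rank ∂_2 = (18 − 6) − 12 = 0, and ∂_2 has invariant factor 2 > 1, so H_1 = Z/2Z.
  H_2: rank ker ∂_2 − rank ∂_3 = (12 − 12) − 0 = 0, and there is no ∂_3, so H_2 = 0.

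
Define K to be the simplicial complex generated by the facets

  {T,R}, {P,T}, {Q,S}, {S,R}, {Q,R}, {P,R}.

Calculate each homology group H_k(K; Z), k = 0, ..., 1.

We work with the vertex ordering P < Q < R < S < T. The simplices of K, each written with vertices in increasing order, are:

  0-simplices (5): P, Q, R, S, T
  1-simplices (6): PR, PT, QR, QS, RS, RT

Hence C_0 ≅ Z^5, C_1 ≅ Z^6.

Boundary ∂_1: C_1 → C_0 maps an edge to its endpoints' difference, ∂[p,q] = q − p.
This gives a 5×6 integer matrix of rank 4; reducing to Smith normal form yields diagonal entries (1,1,1,1).

From H_k ≅ ker(∂_k) / im(∂_{k+1}) we obtain:

  H_0: rank C_0 − rank ∂_1 = 5 − 4 = 1, and the invariant factors of ∂_1 are all 1, so H_0 = Z.
  H_1: rank ker ∂_1 − rank ∂_2 = (6 − 4) − 0 = 2, and there is no ∂_2, so H_1 = Z^2.

(K is a triangulation of a wedge of 2 circles.)

H_0 = Z,  H_1 = Z^2.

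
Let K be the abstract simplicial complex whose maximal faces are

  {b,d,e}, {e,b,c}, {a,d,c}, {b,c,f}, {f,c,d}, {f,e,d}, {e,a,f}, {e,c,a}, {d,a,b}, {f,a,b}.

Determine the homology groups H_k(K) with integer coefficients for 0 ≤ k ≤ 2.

H_0 ≅ Z,  H_1 ≅ Z/2Z,  H_2 = 0.

K has 6 vertices, 15 edges, 10 triangles.
rank ∂_0 = 0, rank ∂_1 = 5 ⇒ b_0 = 6 − 0 − 5 = 1; all invariant factors of ∂_1 are 1 so no torsion. So H_0 = Z.
rank ∂_1 = 5, rank ∂_2 = 10 ⇒ b_1 = 15 − 5 − 10 = 0; ∂_2 has invariant factor(s) [2] giving torsion. So H_1 = Z/2Z.
rank ∂_2 = 10, rank ∂_3 = 0 ⇒ b_2 = 10 − 10 − 0 = 0. So H_2 = 0.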